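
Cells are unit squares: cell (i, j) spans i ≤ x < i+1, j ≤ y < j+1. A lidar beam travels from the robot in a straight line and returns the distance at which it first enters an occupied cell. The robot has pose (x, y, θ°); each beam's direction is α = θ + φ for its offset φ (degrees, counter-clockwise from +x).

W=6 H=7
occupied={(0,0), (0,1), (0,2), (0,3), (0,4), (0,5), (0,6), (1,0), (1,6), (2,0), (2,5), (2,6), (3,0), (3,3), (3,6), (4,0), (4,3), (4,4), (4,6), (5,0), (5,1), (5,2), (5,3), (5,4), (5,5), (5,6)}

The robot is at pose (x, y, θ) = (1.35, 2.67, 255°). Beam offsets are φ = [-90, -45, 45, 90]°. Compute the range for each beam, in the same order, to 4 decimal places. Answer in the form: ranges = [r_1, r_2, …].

beam 1: φ=-90°, α=165°
  cosα=-0.9659 sinα=0.2588 | (1,2) | tMaxX 0.3623 tMaxY 1.2750 | tΔX 1.0353 tΔY 3.8637
    t=0.3623 [x] (0,2) — stop
  → r_1 = 0.3623
beam 2: φ=-45°, α=210°
  cosα=-0.8660 sinα=-0.5000 | (1,2) | tMaxX 0.4041 tMaxY 1.3400 | tΔX 1.1547 tΔY 2.0000
    t=0.4041 [x] (0,2) — stop
  → r_2 = 0.4041
beam 3: φ=45°, α=300°
  cosα=0.5000 sinα=-0.8660 | (1,2) | tMaxX 1.3000 tMaxY 0.7736 | tΔX 2.0000 tΔY 1.1547
    t=0.7736 [y] (1,1)
    t=1.3000 [x] (2,1)
    t=1.9283 [y] (2,0) — stop
  → r_3 = 1.9283
beam 4: φ=90°, α=345°
  cosα=0.9659 sinα=-0.2588 | (1,2) | tMaxX 0.6729 tMaxY 2.5887 | tΔX 1.0353 tΔY 3.8637
    t=0.6729 [x] (2,2)
    t=1.7082 [x] (3,2)
    t=2.5887 [y] (3,1)
    t=2.7435 [x] (4,1)
    t=3.7788 [x] (5,1) — stop
  → r_4 = 3.7788

ranges = [0.3623, 0.4041, 1.9283, 3.7788]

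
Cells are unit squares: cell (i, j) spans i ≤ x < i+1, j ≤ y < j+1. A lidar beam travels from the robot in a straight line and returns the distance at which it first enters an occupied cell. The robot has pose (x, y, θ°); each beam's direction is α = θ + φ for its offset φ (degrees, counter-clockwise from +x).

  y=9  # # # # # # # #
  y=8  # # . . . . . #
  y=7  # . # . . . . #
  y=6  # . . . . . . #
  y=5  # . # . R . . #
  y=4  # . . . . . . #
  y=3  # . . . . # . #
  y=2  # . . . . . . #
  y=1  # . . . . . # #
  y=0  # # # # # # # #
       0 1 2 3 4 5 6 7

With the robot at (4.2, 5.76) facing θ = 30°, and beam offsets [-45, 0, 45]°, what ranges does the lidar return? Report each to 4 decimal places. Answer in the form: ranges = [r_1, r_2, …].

ranges = [2.8988, 3.2332, 3.3543]

beam 1: φ=-45°, α=345°
  dir = (cos 345°, sin 345°) = (0.9659, -0.2588); from cell (4,5)
  next x-line at t=0.8282, next y-line at t=2.9364; Δt_x=1.0353, Δt_y=3.8637
    x: enter (5,5) at t=0.8282
    x: enter (6,5) at t=1.8635
    x: enter (7,5) at t=2.8988 ← occupied
  → r_1 = 2.8988
beam 2: φ=0°, α=30°
  dir = (cos 30°, sin 30°) = (0.8660, 0.5000); from cell (4,5)
  next x-line at t=0.9238, next y-line at t=0.4800; Δt_x=1.1547, Δt_y=2.0000
    y: enter (4,6) at t=0.4800
    x: enter (5,6) at t=0.9238
    x: enter (6,6) at t=2.0785
    y: enter (6,7) at t=2.4800
    x: enter (7,7) at t=3.2332 ← occupied
  → r_2 = 3.2332
beam 3: φ=45°, α=75°
  dir = (cos 75°, sin 75°) = (0.2588, 0.9659); from cell (4,5)
  next x-line at t=3.0910, next y-line at t=0.2485; Δt_x=3.8637, Δt_y=1.0353
    y: enter (4,6) at t=0.2485
    y: enter (4,7) at t=1.2837
    y: enter (4,8) at t=2.3190
    x: enter (5,8) at t=3.0910
    y: enter (5,9) at t=3.3543 ← occupied
  → r_3 = 3.3543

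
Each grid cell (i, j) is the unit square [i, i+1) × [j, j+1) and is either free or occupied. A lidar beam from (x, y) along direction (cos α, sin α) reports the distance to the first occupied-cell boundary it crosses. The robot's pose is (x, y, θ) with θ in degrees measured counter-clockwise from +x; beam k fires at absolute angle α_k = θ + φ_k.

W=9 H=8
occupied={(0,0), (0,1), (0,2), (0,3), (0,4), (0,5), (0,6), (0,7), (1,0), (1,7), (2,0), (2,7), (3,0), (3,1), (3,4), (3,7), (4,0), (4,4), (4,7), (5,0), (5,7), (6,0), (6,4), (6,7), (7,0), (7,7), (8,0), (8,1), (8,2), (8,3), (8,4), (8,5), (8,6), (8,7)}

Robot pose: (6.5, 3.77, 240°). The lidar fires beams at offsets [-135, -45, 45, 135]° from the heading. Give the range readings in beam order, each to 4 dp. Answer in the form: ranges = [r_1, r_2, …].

ranges = [0.2381, 5.6940, 2.8677, 1.5529]

beam 1: φ=-135°, α=105°
  d=(-0.2588,0.9659)  start (6,3)  tX=1.9319 tY=0.2381  stride 1/|dx|=3.8637 1/|dy|=1.0353
    cross y-line → (6,4), t=0.2381 (wall)
  → r_1 = 0.2381
beam 2: φ=-45°, α=195°
  d=(-0.9659,-0.2588)  start (6,3)  tX=0.5176 tY=2.9751  stride 1/|dx|=1.0353 1/|dy|=3.8637
    cross x-line → (5,3), t=0.5176
    cross x-line → (4,3), t=1.5529
    cross x-line → (3,3), t=2.5882
    cross y-line → (3,2), t=2.9751
    cross x-line → (2,2), t=3.6235
    cross x-line → (1,2), t=4.6587
    cross x-line → (0,2), t=5.6940 (wall)
  → r_2 = 5.6940
beam 3: φ=45°, α=285°
  d=(0.2588,-0.9659)  start (6,3)  tX=1.9319 tY=0.7972  stride 1/|dx|=3.8637 1/|dy|=1.0353
    cross y-line → (6,2), t=0.7972
    cross y-line → (6,1), t=1.8324
    cross x-line → (7,1), t=1.9319
    cross y-line → (7,0), t=2.8677 (wall)
  → r_3 = 2.8677
beam 4: φ=135°, α=15°
  d=(0.9659,0.2588)  start (6,3)  tX=0.5176 tY=0.8887  stride 1/|dx|=1.0353 1/|dy|=3.8637
    cross x-line → (7,3), t=0.5176
    cross y-line → (7,4), t=0.8887
    cross x-line → (8,4), t=1.5529 (wall)
  → r_4 = 1.5529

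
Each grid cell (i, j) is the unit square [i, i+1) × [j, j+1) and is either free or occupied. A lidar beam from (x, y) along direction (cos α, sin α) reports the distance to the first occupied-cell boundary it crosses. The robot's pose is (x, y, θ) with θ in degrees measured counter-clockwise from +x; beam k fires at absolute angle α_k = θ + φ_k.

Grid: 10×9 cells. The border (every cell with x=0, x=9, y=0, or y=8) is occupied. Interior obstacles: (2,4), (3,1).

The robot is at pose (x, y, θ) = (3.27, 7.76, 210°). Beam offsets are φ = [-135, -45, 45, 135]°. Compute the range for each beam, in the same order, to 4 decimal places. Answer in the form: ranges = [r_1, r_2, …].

beam 1: φ=-135°, α=75°
  d=(0.2588,0.9659)  start (3,7)  tX=2.8205 tY=0.2485  stride 1/|dx|=3.8637 1/|dy|=1.0353
    cross y-line → (3,8), t=0.2485 (wall)
  → r_1 = 0.2485
beam 2: φ=-45°, α=165°
  d=(-0.9659,0.2588)  start (3,7)  tX=0.2795 tY=0.9273  stride 1/|dx|=1.0353 1/|dy|=3.8637
    cross x-line → (2,7), t=0.2795
    cross y-line → (2,8), t=0.9273 (wall)
  → r_2 = 0.9273
beam 3: φ=45°, α=255°
  d=(-0.2588,-0.9659)  start (3,7)  tX=1.0432 tY=0.7868  stride 1/|dx|=3.8637 1/|dy|=1.0353
    cross y-line → (3,6), t=0.7868
    cross x-line → (2,6), t=1.0432
    cross y-line → (2,5), t=1.8221
    cross y-line → (2,4), t=2.8574 (wall)
  → r_3 = 2.8574
beam 4: φ=135°, α=345°
  d=(0.9659,-0.2588)  start (3,7)  tX=0.7558 tY=2.9364  stride 1/|dx|=1.0353 1/|dy|=3.8637
    cross x-line → (4,7), t=0.7558
    cross x-line → (5,7), t=1.7910
    cross x-line → (6,7), t=2.8263
    cross y-line → (6,6), t=2.9364
    cross x-line → (7,6), t=3.8616
    cross x-line → (8,6), t=4.8969
    cross x-line → (9,6), t=5.9321 (wall)
  → r_4 = 5.9321

ranges = [0.2485, 0.9273, 2.8574, 5.9321]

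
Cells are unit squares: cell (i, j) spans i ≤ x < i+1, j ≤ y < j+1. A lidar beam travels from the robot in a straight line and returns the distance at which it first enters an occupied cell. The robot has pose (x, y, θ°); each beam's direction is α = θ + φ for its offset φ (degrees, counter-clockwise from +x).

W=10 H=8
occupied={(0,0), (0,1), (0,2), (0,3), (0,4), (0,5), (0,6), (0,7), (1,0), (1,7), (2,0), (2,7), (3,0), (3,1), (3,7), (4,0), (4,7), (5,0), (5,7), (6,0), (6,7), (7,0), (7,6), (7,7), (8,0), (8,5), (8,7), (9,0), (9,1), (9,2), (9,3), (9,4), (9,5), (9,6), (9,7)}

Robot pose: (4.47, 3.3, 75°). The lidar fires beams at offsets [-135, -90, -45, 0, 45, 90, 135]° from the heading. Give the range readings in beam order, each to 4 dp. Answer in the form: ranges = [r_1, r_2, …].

beam 1: φ=-135°, α=300°
  direction (0.5000, -0.8660); cell (4,3); t to first gridline: x 1.0600, y 0.3464 (then +2.0000 / +1.1547)
    (4,2) via y @ 0.3464
    (5,2) via x @ 1.0600
    (5,1) via y @ 1.5011
    (5,0) via y @ 2.6558  # hit
  → r_1 = 2.6558
beam 2: φ=-90°, α=345°
  direction (0.9659, -0.2588); cell (4,3); t to first gridline: x 0.5487, y 1.1591 (then +1.0353 / +3.8637)
    (5,3) via x @ 0.5487
    (5,2) via y @ 1.1591
    (6,2) via x @ 1.5840
    (7,2) via x @ 2.6192
    (8,2) via x @ 3.6545
    (9,2) via x @ 4.6898  # hit
  → r_2 = 4.6898
beam 3: φ=-45°, α=30°
  direction (0.8660, 0.5000); cell (4,3); t to first gridline: x 0.6120, y 1.4000 (then +1.1547 / +2.0000)
    (5,3) via x @ 0.6120
    (5,4) via y @ 1.4000
    (6,4) via x @ 1.7667
    (7,4) via x @ 2.9214
    (7,5) via y @ 3.4000
    (8,5) via x @ 4.0761  # hit
  → r_3 = 4.0761
beam 4: φ=0°, α=75°
  direction (0.2588, 0.9659); cell (4,3); t to first gridline: x 2.0478, y 0.7247 (then +3.8637 / +1.0353)
    (4,4) via y @ 0.7247
    (4,5) via y @ 1.7600
    (5,5) via x @ 2.0478
    (5,6) via y @ 2.7952
    (5,7) via y @ 3.8305  # hit
  → r_4 = 3.8305
beam 5: φ=45°, α=120°
  direction (-0.5000, 0.8660); cell (4,3); t to first gridline: x 0.9400, y 0.8083 (then +2.0000 / +1.1547)
    (4,4) via y @ 0.8083
    (3,4) via x @ 0.9400
    (3,5) via y @ 1.9630
    (2,5) via x @ 2.9400
    (2,6) via y @ 3.1177
    (2,7) via y @ 4.2724  # hit
  → r_5 = 4.2724
beam 6: φ=90°, α=165°
  direction (-0.9659, 0.2588); cell (4,3); t to first gridline: x 0.4866, y 2.7046 (then +1.0353 / +3.8637)
    (3,3) via x @ 0.4866
    (2,3) via x @ 1.5219
    (1,3) via x @ 2.5571
    (1,4) via y @ 2.7046
    (0,4) via x @ 3.5924  # hit
  → r_6 = 3.5924
beam 7: φ=135°, α=210°
  direction (-0.8660, -0.5000); cell (4,3); t to first gridline: x 0.5427, y 0.6000 (then +1.1547 / +2.0000)
    (3,3) via x @ 0.5427
    (3,2) via y @ 0.6000
    (2,2) via x @ 1.6974
    (2,1) via y @ 2.6000
    (1,1) via x @ 2.8521
    (0,1) via x @ 4.0068  # hit
  → r_7 = 4.0068

ranges = [2.6558, 4.6898, 4.0761, 3.8305, 4.2724, 3.5924, 4.0068]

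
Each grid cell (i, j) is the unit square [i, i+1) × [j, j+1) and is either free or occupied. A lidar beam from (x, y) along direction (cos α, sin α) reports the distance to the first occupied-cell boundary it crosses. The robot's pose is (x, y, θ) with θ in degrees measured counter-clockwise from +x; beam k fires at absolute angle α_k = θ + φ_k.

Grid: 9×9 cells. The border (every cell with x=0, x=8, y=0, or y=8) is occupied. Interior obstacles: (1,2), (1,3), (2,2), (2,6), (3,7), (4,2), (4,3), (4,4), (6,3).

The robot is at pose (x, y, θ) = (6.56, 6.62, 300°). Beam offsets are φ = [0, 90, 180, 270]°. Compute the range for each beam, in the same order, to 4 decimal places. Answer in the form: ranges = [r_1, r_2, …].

beam 1: φ=0°, α=300°
  dir = (cos 300°, sin 300°) = (0.5000, -0.8660); from cell (6,6)
  next x-line at t=0.8800, next y-line at t=0.7159; Δt_x=2.0000, Δt_y=1.1547
    y: enter (6,5) at t=0.7159
    x: enter (7,5) at t=0.8800
    y: enter (7,4) at t=1.8706
    x: enter (8,4) at t=2.8800 ← occupied
  → r_1 = 2.8800
beam 2: φ=90°, α=30°
  dir = (cos 30°, sin 30°) = (0.8660, 0.5000); from cell (6,6)
  next x-line at t=0.5081, next y-line at t=0.7600; Δt_x=1.1547, Δt_y=2.0000
    x: enter (7,6) at t=0.5081
    y: enter (7,7) at t=0.7600
    x: enter (8,7) at t=1.6628 ← occupied
  → r_2 = 1.6628
beam 3: φ=180°, α=120°
  dir = (cos 120°, sin 120°) = (-0.5000, 0.8660); from cell (6,6)
  next x-line at t=1.1200, next y-line at t=0.4388; Δt_x=2.0000, Δt_y=1.1547
    y: enter (6,7) at t=0.4388
    x: enter (5,7) at t=1.1200
    y: enter (5,8) at t=1.5935 ← occupied
  → r_3 = 1.5935
beam 4: φ=270°, α=210°
  dir = (cos 210°, sin 210°) = (-0.8660, -0.5000); from cell (6,6)
  next x-line at t=0.6466, next y-line at t=1.2400; Δt_x=1.1547, Δt_y=2.0000
    x: enter (5,6) at t=0.6466
    y: enter (5,5) at t=1.2400
    x: enter (4,5) at t=1.8013
    x: enter (3,5) at t=2.9560
    y: enter (3,4) at t=3.2400
    x: enter (2,4) at t=4.1107
    y: enter (2,3) at t=5.2400
    x: enter (1,3) at t=5.2654 ← occupied
  → r_4 = 5.2654

ranges = [2.8800, 1.6628, 1.5935, 5.2654]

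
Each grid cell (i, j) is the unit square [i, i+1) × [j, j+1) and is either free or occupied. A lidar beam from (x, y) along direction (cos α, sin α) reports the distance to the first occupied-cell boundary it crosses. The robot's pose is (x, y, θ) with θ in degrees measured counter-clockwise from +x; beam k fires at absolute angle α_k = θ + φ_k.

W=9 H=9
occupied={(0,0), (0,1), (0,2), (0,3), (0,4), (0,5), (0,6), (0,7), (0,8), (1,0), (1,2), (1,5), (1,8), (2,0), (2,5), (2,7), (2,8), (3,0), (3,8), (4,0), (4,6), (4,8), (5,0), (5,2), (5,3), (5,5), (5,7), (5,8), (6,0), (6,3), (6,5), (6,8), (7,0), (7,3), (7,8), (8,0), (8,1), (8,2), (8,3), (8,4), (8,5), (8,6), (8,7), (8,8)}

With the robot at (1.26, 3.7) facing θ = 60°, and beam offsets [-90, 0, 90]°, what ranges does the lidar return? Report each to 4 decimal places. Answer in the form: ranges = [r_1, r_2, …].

ranges = [5.4000, 1.5011, 0.3002]

beam 1: φ=-90°, α=330°
  cosα=0.8660 sinα=-0.5000 | (1,3) | tMaxX 0.8545 tMaxY 1.4000 | tΔX 1.1547 tΔY 2.0000
    t=0.8545 [x] (2,3)
    t=1.4000 [y] (2,2)
    t=2.0092 [x] (3,2)
    t=3.1639 [x] (4,2)
    t=3.4000 [y] (4,1)
    t=4.3186 [x] (5,1)
    t=5.4000 [y] (5,0) — stop
  → r_1 = 5.4000
beam 2: φ=0°, α=60°
  cosα=0.5000 sinα=0.8660 | (1,3) | tMaxX 1.4800 tMaxY 0.3464 | tΔX 2.0000 tΔY 1.1547
    t=0.3464 [y] (1,4)
    t=1.4800 [x] (2,4)
    t=1.5011 [y] (2,5) — stop
  → r_2 = 1.5011
beam 3: φ=90°, α=150°
  cosα=-0.8660 sinα=0.5000 | (1,3) | tMaxX 0.3002 tMaxY 0.6000 | tΔX 1.1547 tΔY 2.0000
    t=0.3002 [x] (0,3) — stop
  → r_3 = 0.3002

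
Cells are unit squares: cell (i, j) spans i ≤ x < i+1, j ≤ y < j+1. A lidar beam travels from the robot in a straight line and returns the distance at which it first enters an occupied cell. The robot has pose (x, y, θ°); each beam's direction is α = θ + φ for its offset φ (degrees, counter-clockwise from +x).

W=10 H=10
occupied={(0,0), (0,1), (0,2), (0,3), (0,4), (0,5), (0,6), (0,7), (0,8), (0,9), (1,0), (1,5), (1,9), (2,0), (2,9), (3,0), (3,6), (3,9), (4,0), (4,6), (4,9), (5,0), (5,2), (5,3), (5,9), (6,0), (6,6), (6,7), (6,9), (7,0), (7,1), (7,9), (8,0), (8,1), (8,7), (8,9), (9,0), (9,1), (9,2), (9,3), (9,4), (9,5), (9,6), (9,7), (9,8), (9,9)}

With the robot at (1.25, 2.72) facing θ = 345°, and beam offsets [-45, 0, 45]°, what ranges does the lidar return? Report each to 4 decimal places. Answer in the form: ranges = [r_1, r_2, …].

beam 1: φ=-45°, α=300°
  cosα=0.5000 sinα=-0.8660 | (1,2) | tMaxX 1.5000 tMaxY 0.8314 | tΔX 2.0000 tΔY 1.1547
    t=0.8314 [y] (1,1)
    t=1.5000 [x] (2,1)
    t=1.9861 [y] (2,0) — stop
  → r_1 = 1.9861
beam 2: φ=0°, α=345°
  cosα=0.9659 sinα=-0.2588 | (1,2) | tMaxX 0.7765 tMaxY 2.7819 | tΔX 1.0353 tΔY 3.8637
    t=0.7765 [x] (2,2)
    t=1.8117 [x] (3,2)
    t=2.7819 [y] (3,1)
    t=2.8470 [x] (4,1)
    t=3.8823 [x] (5,1)
    t=4.9176 [x] (6,1)
    t=5.9528 [x] (7,1) — stop
  → r_2 = 5.9528
beam 3: φ=45°, α=30°
  cosα=0.8660 sinα=0.5000 | (1,2) | tMaxX 0.8660 tMaxY 0.5600 | tΔX 1.1547 tΔY 2.0000
    t=0.5600 [y] (1,3)
    t=0.8660 [x] (2,3)
    t=2.0207 [x] (3,3)
    t=2.5600 [y] (3,4)
    t=3.1754 [x] (4,4)
    t=4.3301 [x] (5,4)
    t=4.5600 [y] (5,5)
    t=5.4848 [x] (6,5)
    t=6.5600 [y] (6,6) — stop
  → r_3 = 6.5600

ranges = [1.9861, 5.9528, 6.5600]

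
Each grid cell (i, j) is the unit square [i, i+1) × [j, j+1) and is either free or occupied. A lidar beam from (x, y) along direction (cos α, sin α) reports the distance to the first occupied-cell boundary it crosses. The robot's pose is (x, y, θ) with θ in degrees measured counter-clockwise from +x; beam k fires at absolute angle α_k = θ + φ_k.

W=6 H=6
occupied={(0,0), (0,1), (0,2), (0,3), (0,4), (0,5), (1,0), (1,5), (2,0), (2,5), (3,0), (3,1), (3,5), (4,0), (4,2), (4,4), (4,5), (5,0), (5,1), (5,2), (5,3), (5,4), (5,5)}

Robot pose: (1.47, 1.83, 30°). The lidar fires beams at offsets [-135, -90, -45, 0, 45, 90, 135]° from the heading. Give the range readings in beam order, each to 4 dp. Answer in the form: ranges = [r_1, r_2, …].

beam 1: φ=-135°, α=255°
  dir = (cos 255°, sin 255°) = (-0.2588, -0.9659); from cell (1,1)
  next x-line at t=1.8159, next y-line at t=0.8593; Δt_x=3.8637, Δt_y=1.0353
    y: enter (1,0) at t=0.8593 ← occupied
  → r_1 = 0.8593
beam 2: φ=-90°, α=300°
  dir = (cos 300°, sin 300°) = (0.5000, -0.8660); from cell (1,1)
  next x-line at t=1.0600, next y-line at t=0.9584; Δt_x=2.0000, Δt_y=1.1547
    y: enter (1,0) at t=0.9584 ← occupied
  → r_2 = 0.9584
beam 3: φ=-45°, α=345°
  dir = (cos 345°, sin 345°) = (0.9659, -0.2588); from cell (1,1)
  next x-line at t=0.5487, next y-line at t=3.2069; Δt_x=1.0353, Δt_y=3.8637
    x: enter (2,1) at t=0.5487
    x: enter (3,1) at t=1.5840 ← occupied
  → r_3 = 1.5840
beam 4: φ=0°, α=30°
  dir = (cos 30°, sin 30°) = (0.8660, 0.5000); from cell (1,1)
  next x-line at t=0.6120, next y-line at t=0.3400; Δt_x=1.1547, Δt_y=2.0000
    y: enter (1,2) at t=0.3400
    x: enter (2,2) at t=0.6120
    x: enter (3,2) at t=1.7667
    y: enter (3,3) at t=2.3400
    x: enter (4,3) at t=2.9214
    x: enter (5,3) at t=4.0761 ← occupied
  → r_4 = 4.0761
beam 5: φ=45°, α=75°
  dir = (cos 75°, sin 75°) = (0.2588, 0.9659); from cell (1,1)
  next x-line at t=2.0478, next y-line at t=0.1760; Δt_x=3.8637, Δt_y=1.0353
    y: enter (1,2) at t=0.1760
    y: enter (1,3) at t=1.2113
    x: enter (2,3) at t=2.0478
    y: enter (2,4) at t=2.2465
    y: enter (2,5) at t=3.2818 ← occupied
  → r_5 = 3.2818
beam 6: φ=90°, α=120°
  dir = (cos 120°, sin 120°) = (-0.5000, 0.8660); from cell (1,1)
  next x-line at t=0.9400, next y-line at t=0.1963; Δt_x=2.0000, Δt_y=1.1547
    y: enter (1,2) at t=0.1963
    x: enter (0,2) at t=0.9400 ← occupied
  → r_6 = 0.9400
beam 7: φ=135°, α=165°
  dir = (cos 165°, sin 165°) = (-0.9659, 0.2588); from cell (1,1)
  next x-line at t=0.4866, next y-line at t=0.6568; Δt_x=1.0353, Δt_y=3.8637
    x: enter (0,1) at t=0.4866 ← occupied
  → r_7 = 0.4866

ranges = [0.8593, 0.9584, 1.5840, 4.0761, 3.2818, 0.9400, 0.4866]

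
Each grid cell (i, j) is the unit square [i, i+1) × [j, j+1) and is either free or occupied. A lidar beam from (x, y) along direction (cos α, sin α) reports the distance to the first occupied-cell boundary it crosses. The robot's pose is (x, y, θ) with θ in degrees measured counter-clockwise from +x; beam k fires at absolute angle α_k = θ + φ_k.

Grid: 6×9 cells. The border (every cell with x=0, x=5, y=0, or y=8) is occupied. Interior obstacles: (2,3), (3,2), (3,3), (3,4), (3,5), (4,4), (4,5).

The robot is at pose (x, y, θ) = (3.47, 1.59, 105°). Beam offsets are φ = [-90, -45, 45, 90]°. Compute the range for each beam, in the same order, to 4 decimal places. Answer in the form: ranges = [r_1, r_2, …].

ranges = [1.5840, 0.4734, 2.8521, 2.2796]

beam 1: φ=-90°, α=15°
  dir = (cos 15°, sin 15°) = (0.9659, 0.2588); from cell (3,1)
  next x-line at t=0.5487, next y-line at t=1.5841; Δt_x=1.0353, Δt_y=3.8637
    x: enter (4,1) at t=0.5487
    x: enter (5,1) at t=1.5840 ← occupied
  → r_1 = 1.5840
beam 2: φ=-45°, α=60°
  dir = (cos 60°, sin 60°) = (0.5000, 0.8660); from cell (3,1)
  next x-line at t=1.0600, next y-line at t=0.4734; Δt_x=2.0000, Δt_y=1.1547
    y: enter (3,2) at t=0.4734 ← occupied
  → r_2 = 0.4734
beam 3: φ=45°, α=150°
  dir = (cos 150°, sin 150°) = (-0.8660, 0.5000); from cell (3,1)
  next x-line at t=0.5427, next y-line at t=0.8200; Δt_x=1.1547, Δt_y=2.0000
    x: enter (2,1) at t=0.5427
    y: enter (2,2) at t=0.8200
    x: enter (1,2) at t=1.6974
    y: enter (1,3) at t=2.8200
    x: enter (0,3) at t=2.8521 ← occupied
  → r_3 = 2.8521
beam 4: φ=90°, α=195°
  dir = (cos 195°, sin 195°) = (-0.9659, -0.2588); from cell (3,1)
  next x-line at t=0.4866, next y-line at t=2.2796; Δt_x=1.0353, Δt_y=3.8637
    x: enter (2,1) at t=0.4866
    x: enter (1,1) at t=1.5219
    y: enter (1,0) at t=2.2796 ← occupied
  → r_4 = 2.2796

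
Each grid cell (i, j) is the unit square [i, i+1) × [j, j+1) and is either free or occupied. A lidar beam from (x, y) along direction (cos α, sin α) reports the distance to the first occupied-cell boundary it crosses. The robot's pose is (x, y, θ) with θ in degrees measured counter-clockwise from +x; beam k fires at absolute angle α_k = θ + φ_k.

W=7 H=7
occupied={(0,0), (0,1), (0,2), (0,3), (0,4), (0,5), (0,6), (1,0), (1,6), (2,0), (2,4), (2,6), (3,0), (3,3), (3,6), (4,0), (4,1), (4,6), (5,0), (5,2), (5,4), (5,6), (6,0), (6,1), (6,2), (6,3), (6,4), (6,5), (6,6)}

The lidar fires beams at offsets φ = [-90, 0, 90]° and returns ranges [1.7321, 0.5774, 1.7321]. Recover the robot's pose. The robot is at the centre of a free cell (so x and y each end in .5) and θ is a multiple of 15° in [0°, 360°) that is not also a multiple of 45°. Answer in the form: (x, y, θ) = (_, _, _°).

(x, y, θ) = (4.5, 4.5, 30°)

Candidates: 20 free-cell centres × 16 headings = 320 poses. Raycast each; keep the one whose scan matches to 4 dp.
  (5.5, 5.5, 60°): beam 1 = 0.5774 ≠ 1.7321 ✗
  (1.5, 4.5, 210°): beam 1 = 1.0000 ≠ 1.7321 ✗
  (2.5, 2.5, 15°): beam 1 = 1.5529 ≠ 1.7321 ✗
  …
  (4.5, 4.5, 30°): r_1=1.7321, r_2=0.5774, r_3=1.7321 — all match ✓
Unique over the lattice → pose = (4.5, 4.5, 30°).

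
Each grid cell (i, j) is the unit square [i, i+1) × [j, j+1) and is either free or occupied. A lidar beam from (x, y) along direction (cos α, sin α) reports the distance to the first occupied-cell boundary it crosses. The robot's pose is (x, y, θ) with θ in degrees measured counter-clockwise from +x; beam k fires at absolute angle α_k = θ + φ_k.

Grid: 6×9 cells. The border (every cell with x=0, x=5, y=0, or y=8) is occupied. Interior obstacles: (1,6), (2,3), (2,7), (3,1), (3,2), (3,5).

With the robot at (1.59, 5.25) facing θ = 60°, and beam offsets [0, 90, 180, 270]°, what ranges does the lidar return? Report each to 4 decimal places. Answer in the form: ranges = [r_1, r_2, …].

beam 1: φ=0°, α=60°
  direction (0.5000, 0.8660); cell (1,5); t to first gridline: x 0.8200, y 0.8660 (then +2.0000 / +1.1547)
    (2,5) via x @ 0.8200
    (2,6) via y @ 0.8660
    (2,7) via y @ 2.0207  # hit
  → r_1 = 2.0207
beam 2: φ=90°, α=150°
  direction (-0.8660, 0.5000); cell (1,5); t to first gridline: x 0.6813, y 1.5000 (then +1.1547 / +2.0000)
    (0,5) via x @ 0.6813  # hit
  → r_2 = 0.6813
beam 3: φ=180°, α=240°
  direction (-0.5000, -0.8660); cell (1,5); t to first gridline: x 1.1800, y 0.2887 (then +2.0000 / +1.1547)
    (1,4) via y @ 0.2887
    (0,4) via x @ 1.1800  # hit
  → r_3 = 1.1800
beam 4: φ=270°, α=330°
  direction (0.8660, -0.5000); cell (1,5); t to first gridline: x 0.4734, y 0.5000 (then +1.1547 / +2.0000)
    (2,5) via x @ 0.4734
    (2,4) via y @ 0.5000
    (3,4) via x @ 1.6281
    (3,3) via y @ 2.5000
    (4,3) via x @ 2.7828
    (5,3) via x @ 3.9375  # hit
  → r_4 = 3.9375

ranges = [2.0207, 0.6813, 1.1800, 3.9375]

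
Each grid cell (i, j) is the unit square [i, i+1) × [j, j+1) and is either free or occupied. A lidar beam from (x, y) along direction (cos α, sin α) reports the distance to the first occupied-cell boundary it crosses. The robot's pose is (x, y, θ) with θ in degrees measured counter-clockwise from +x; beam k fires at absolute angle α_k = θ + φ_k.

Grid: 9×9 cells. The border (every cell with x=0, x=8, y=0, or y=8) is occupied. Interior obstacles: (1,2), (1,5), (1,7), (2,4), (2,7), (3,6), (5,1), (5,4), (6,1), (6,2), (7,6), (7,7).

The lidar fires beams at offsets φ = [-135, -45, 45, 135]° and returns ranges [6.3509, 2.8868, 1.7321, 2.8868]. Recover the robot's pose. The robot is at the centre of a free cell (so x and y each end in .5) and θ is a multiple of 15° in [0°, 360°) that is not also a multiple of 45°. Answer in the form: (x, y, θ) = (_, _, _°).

(x, y, θ) = (5.5, 6.5, 15°)

The pose lattice has 37·16 = 592 candidates. Test each by forward raycasting.
  (2.5, 1.5, 105°): beam 1 = 1.0000 ≠ 6.3509 ✗
  (3.5, 5.5, 120°): beam 1 = 1.9319 ≠ 6.3509 ✗
  (2.5, 2.5, 330°): beam 1 = 0.5176 ≠ 6.3509 ✗
  (7.5, 1.5, 330°): beam 1 = 0.5176 ≠ 6.3509 ✗
  …
  (5.5, 6.5, 15°): r_1=6.3509, r_2=2.8868, r_3=1.7321, r_4=2.8868 — all match ✓
Unique over the lattice → pose = (5.5, 6.5, 15°).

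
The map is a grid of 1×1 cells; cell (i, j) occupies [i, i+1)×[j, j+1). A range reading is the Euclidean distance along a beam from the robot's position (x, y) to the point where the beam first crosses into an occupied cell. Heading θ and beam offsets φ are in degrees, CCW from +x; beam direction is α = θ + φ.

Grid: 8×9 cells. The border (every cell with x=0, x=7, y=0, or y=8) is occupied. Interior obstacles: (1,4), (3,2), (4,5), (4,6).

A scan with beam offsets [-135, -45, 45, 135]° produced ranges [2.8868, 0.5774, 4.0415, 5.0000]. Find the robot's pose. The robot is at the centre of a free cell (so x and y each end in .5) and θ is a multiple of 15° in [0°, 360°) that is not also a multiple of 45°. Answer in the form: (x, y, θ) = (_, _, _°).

Candidates: 38 free-cell centres × 16 headings = 608 poses. Raycast each; keep the one whose scan matches to 4 dp.
  (6.5, 2.5, 30°): beam 1 = 1.5529 ≠ 2.8868 ✗
  (4.5, 2.5, 300°): beam 1 = 0.5176 ≠ 2.8868 ✗
  (6.5, 5.5, 105°): beam 1 = 0.5774 ≠ 2.8868 ✗
  (3.5, 5.5, 60°): beam 1 = 4.6587 ≠ 2.8868 ✗
  (2.5, 5.5, 150°): beam 1 = 1.5529 ≠ 2.8868 ✗
  …
  (3.5, 3.5, 345°): r_1=2.8868, r_2=0.5774, r_3=4.0415, r_4=5.0000 — all match ✓
No second candidate reproduces the full scan.

(x, y, θ) = (3.5, 3.5, 345°)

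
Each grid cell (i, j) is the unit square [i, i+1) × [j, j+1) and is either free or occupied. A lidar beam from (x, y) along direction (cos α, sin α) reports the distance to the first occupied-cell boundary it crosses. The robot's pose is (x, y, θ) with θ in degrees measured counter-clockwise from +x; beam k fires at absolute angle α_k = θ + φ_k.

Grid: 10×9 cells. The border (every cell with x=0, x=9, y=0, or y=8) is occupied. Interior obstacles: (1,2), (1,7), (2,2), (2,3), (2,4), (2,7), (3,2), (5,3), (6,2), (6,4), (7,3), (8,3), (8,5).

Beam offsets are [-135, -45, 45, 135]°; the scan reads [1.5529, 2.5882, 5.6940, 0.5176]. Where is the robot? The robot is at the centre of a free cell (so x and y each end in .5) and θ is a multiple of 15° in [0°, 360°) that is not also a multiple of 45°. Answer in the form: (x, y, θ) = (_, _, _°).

Candidates: 43 free-cell centres × 16 headings = 688 poses. Raycast each; keep the one whose scan matches to 4 dp.
  (3.5, 5.5, 240°): beam 1 = 1.9319 ≠ 1.5529 ✗
  (2.5, 1.5, 150°): beam 1 = 3.6235 ≠ 1.5529 ✗
  (6.5, 7.5, 150°): beam 1 = 1.9319 ≠ 1.5529 ✗
  …
  (6.5, 5.5, 120°): r_1=1.5529, r_2=2.5882, r_3=5.6940, r_4=0.5176 — all match ✓
No second candidate reproduces the full scan.

(x, y, θ) = (6.5, 5.5, 120°)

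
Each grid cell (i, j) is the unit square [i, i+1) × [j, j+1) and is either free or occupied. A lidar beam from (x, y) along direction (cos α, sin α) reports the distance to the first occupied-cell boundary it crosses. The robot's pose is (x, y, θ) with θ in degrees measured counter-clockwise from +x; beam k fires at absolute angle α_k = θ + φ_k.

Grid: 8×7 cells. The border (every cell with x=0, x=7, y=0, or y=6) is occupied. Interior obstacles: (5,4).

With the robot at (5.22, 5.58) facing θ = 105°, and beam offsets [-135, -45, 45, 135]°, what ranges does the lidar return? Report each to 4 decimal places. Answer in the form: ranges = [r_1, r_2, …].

ranges = [2.0554, 0.4850, 0.8400, 5.2885]

beam 1: φ=-135°, α=330°
  d=(0.8660,-0.5000)  start (5,5)  tX=0.9007 tY=1.1600  stride 1/|dx|=1.1547 1/|dy|=2.0000
    cross x-line → (6,5), t=0.9007
    cross y-line → (6,4), t=1.1600
    cross x-line → (7,4), t=2.0554 (wall)
  → r_1 = 2.0554
beam 2: φ=-45°, α=60°
  d=(0.5000,0.8660)  start (5,5)  tX=1.5600 tY=0.4850  stride 1/|dx|=2.0000 1/|dy|=1.1547
    cross y-line → (5,6), t=0.4850 (wall)
  → r_2 = 0.4850
beam 3: φ=45°, α=150°
  d=(-0.8660,0.5000)  start (5,5)  tX=0.2540 tY=0.8400  stride 1/|dx|=1.1547 1/|dy|=2.0000
    cross x-line → (4,5), t=0.2540
    cross y-line → (4,6), t=0.8400 (wall)
  → r_3 = 0.8400
beam 4: φ=135°, α=240°
  d=(-0.5000,-0.8660)  start (5,5)  tX=0.4400 tY=0.6697  stride 1/|dx|=2.0000 1/|dy|=1.1547
    cross x-line → (4,5), t=0.4400
    cross y-line → (4,4), t=0.6697
    cross y-line → (4,3), t=1.8244
    cross x-line → (3,3), t=2.4400
    cross y-line → (3,2), t=2.9791
    cross y-line → (3,1), t=4.1338
    cross x-line → (2,1), t=4.4400
    cross y-line → (2,0), t=5.2885 (wall)
  → r_4 = 5.2885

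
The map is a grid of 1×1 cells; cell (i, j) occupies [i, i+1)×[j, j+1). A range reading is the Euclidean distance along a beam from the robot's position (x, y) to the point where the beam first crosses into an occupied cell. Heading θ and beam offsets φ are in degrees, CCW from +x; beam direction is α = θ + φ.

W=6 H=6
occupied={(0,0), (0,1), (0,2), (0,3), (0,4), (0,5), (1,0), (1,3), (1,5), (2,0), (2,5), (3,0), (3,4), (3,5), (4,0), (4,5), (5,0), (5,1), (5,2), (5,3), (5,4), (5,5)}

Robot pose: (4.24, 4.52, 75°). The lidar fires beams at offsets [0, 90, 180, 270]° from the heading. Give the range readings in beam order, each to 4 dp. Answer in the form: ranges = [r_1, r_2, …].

ranges = [0.4969, 0.2485, 3.6442, 0.7868]

beam 1: φ=0°, α=75°
  dir = (cos 75°, sin 75°) = (0.2588, 0.9659); from cell (4,4)
  next x-line at t=2.9364, next y-line at t=0.4969; Δt_x=3.8637, Δt_y=1.0353
    y: enter (4,5) at t=0.4969 ← occupied
  → r_1 = 0.4969
beam 2: φ=90°, α=165°
  dir = (cos 165°, sin 165°) = (-0.9659, 0.2588); from cell (4,4)
  next x-line at t=0.2485, next y-line at t=1.8546; Δt_x=1.0353, Δt_y=3.8637
    x: enter (3,4) at t=0.2485 ← occupied
  → r_2 = 0.2485
beam 3: φ=180°, α=255°
  dir = (cos 255°, sin 255°) = (-0.2588, -0.9659); from cell (4,4)
  next x-line at t=0.9273, next y-line at t=0.5383; Δt_x=3.8637, Δt_y=1.0353
    y: enter (4,3) at t=0.5383
    x: enter (3,3) at t=0.9273
    y: enter (3,2) at t=1.5736
    y: enter (3,1) at t=2.6089
    y: enter (3,0) at t=3.6442 ← occupied
  → r_3 = 3.6442
beam 4: φ=270°, α=345°
  dir = (cos 345°, sin 345°) = (0.9659, -0.2588); from cell (4,4)
  next x-line at t=0.7868, next y-line at t=2.0091; Δt_x=1.0353, Δt_y=3.8637
    x: enter (5,4) at t=0.7868 ← occupied
  → r_4 = 0.7868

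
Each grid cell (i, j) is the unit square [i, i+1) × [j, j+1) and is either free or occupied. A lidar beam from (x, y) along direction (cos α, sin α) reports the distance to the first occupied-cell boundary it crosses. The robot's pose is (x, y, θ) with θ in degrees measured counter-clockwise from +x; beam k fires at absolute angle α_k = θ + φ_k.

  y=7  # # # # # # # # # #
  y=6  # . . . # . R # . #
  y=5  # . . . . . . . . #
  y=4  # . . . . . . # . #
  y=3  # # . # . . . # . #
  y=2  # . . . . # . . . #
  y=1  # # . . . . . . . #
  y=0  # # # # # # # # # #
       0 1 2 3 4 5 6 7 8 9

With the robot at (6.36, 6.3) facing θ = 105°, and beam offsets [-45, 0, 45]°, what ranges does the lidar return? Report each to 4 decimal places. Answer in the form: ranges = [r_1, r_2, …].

ranges = [0.8083, 0.7247, 1.4000]

beam 1: φ=-45°, α=60°
  cosα=0.5000 sinα=0.8660 | (6,6) | tMaxX 1.2800 tMaxY 0.8083 | tΔX 2.0000 tΔY 1.1547
    t=0.8083 [y] (6,7) — stop
  → r_1 = 0.8083
beam 2: φ=0°, α=105°
  cosα=-0.2588 sinα=0.9659 | (6,6) | tMaxX 1.3909 tMaxY 0.7247 | tΔX 3.8637 tΔY 1.0353
    t=0.7247 [y] (6,7) — stop
  → r_2 = 0.7247
beam 3: φ=45°, α=150°
  cosα=-0.8660 sinα=0.5000 | (6,6) | tMaxX 0.4157 tMaxY 1.4000 | tΔX 1.1547 tΔY 2.0000
    t=0.4157 [x] (5,6)
    t=1.4000 [y] (5,7) — stop
  → r_3 = 1.4000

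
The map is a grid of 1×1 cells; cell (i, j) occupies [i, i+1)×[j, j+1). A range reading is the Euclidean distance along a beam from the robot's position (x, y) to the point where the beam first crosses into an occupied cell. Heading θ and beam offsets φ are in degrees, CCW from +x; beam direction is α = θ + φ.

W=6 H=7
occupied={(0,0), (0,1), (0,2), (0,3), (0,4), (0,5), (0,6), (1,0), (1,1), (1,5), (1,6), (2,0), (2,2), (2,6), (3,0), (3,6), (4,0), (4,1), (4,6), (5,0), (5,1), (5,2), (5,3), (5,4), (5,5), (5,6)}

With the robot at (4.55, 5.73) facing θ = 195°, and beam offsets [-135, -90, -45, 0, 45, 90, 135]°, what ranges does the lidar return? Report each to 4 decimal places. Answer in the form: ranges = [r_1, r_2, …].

beam 1: φ=-135°, α=60°
  d=(0.5000,0.8660)  start (4,5)  tX=0.9000 tY=0.3118  stride 1/|dx|=2.0000 1/|dy|=1.1547
    cross y-line → (4,6), t=0.3118 (wall)
  → r_1 = 0.3118
beam 2: φ=-90°, α=105°
  d=(-0.2588,0.9659)  start (4,5)  tX=2.1250 tY=0.2795  stride 1/|dx|=3.8637 1/|dy|=1.0353
    cross y-line → (4,6), t=0.2795 (wall)
  → r_2 = 0.2795
beam 3: φ=-45°, α=150°
  d=(-0.8660,0.5000)  start (4,5)  tX=0.6351 tY=0.5400  stride 1/|dx|=1.1547 1/|dy|=2.0000
    cross y-line → (4,6), t=0.5400 (wall)
  → r_3 = 0.5400
beam 4: φ=0°, α=195°
  d=(-0.9659,-0.2588)  start (4,5)  tX=0.5694 tY=2.8205  stride 1/|dx|=1.0353 1/|dy|=3.8637
    cross x-line → (3,5), t=0.5694
    cross x-line → (2,5), t=1.6047
    cross x-line → (1,5), t=2.6400 (wall)
  → r_4 = 2.6400
beam 5: φ=45°, α=240°
  d=(-0.5000,-0.8660)  start (4,5)  tX=1.1000 tY=0.8429  stride 1/|dx|=2.0000 1/|dy|=1.1547
    cross y-line → (4,4), t=0.8429
    cross x-line → (3,4), t=1.1000
    cross y-line → (3,3), t=1.9976
    cross x-line → (2,3), t=3.1000
    cross y-line → (2,2), t=3.1523 (wall)
  → r_5 = 3.1523
beam 6: φ=90°, α=285°
  d=(0.2588,-0.9659)  start (4,5)  tX=1.7387 tY=0.7558  stride 1/|dx|=3.8637 1/|dy|=1.0353
    cross y-line → (4,4), t=0.7558
    cross x-line → (5,4), t=1.7387 (wall)
  → r_6 = 1.7387
beam 7: φ=135°, α=330°
  d=(0.8660,-0.5000)  start (4,5)  tX=0.5196 tY=1.4600  stride 1/|dx|=1.1547 1/|dy|=2.0000
    cross x-line → (5,5), t=0.5196 (wall)
  → r_7 = 0.5196

ranges = [0.3118, 0.2795, 0.5400, 2.6400, 3.1523, 1.7387, 0.5196]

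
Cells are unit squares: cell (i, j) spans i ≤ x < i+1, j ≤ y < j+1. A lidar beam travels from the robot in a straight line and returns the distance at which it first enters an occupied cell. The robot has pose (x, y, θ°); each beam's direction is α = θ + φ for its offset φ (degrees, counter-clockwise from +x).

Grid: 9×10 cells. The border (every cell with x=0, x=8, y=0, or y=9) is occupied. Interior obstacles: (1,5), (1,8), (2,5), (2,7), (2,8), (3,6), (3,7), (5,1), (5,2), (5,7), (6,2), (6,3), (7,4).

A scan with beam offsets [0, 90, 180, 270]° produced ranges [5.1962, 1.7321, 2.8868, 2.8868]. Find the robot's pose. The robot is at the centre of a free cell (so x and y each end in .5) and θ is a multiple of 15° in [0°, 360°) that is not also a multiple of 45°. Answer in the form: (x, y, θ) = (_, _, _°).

The pose lattice has 43·16 = 688 candidates. Test each by forward raycasting.
  (3.5, 4.5, 285°): beam 1 = 3.6235 ≠ 5.1962 ✗
  (3.5, 5.5, 285°): beam 1 = 4.6587 ≠ 5.1962 ✗
  (1.5, 6.5, 60°): beam 1 = 1.0000 ≠ 5.1962 ✗
  …
  (3.5, 3.5, 30°): r_1=5.1962, r_2=1.7321, r_3=2.8868, r_4=2.8868 — all match ✓
No second candidate reproduces the full scan.

(x, y, θ) = (3.5, 3.5, 30°)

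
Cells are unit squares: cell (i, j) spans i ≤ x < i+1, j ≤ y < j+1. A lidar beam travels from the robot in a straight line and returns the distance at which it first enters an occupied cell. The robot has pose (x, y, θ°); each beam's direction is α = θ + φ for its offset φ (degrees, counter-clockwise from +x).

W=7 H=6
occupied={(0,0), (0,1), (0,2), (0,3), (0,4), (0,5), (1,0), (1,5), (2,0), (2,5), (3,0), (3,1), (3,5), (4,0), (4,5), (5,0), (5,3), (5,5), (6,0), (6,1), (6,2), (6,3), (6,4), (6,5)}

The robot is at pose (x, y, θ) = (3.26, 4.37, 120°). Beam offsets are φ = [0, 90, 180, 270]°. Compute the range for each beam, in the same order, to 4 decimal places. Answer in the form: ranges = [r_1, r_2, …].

beam 1: φ=0°, α=120°
  direction (-0.5000, 0.8660); cell (3,4); t to first gridline: x 0.5200, y 0.7275 (then +2.0000 / +1.1547)
    (2,4) via x @ 0.5200
    (2,5) via y @ 0.7275  # hit
  → r_1 = 0.7275
beam 2: φ=90°, α=210°
  direction (-0.8660, -0.5000); cell (3,4); t to first gridline: x 0.3002, y 0.7400 (then +1.1547 / +2.0000)
    (2,4) via x @ 0.3002
    (2,3) via y @ 0.7400
    (1,3) via x @ 1.4549
    (0,3) via x @ 2.6096  # hit
  → r_2 = 2.6096
beam 3: φ=180°, α=300°
  direction (0.5000, -0.8660); cell (3,4); t to first gridline: x 1.4800, y 0.4272 (then +2.0000 / +1.1547)
    (3,3) via y @ 0.4272
    (4,3) via x @ 1.4800
    (4,2) via y @ 1.5819
    (4,1) via y @ 2.7366
    (5,1) via x @ 3.4800
    (5,0) via y @ 3.8913  # hit
  → r_3 = 3.8913
beam 4: φ=270°, α=30°
  direction (0.8660, 0.5000); cell (3,4); t to first gridline: x 0.8545, y 1.2600 (then +1.1547 / +2.0000)
    (4,4) via x @ 0.8545
    (4,5) via y @ 1.2600  # hit
  → r_4 = 1.2600

ranges = [0.7275, 2.6096, 3.8913, 1.2600]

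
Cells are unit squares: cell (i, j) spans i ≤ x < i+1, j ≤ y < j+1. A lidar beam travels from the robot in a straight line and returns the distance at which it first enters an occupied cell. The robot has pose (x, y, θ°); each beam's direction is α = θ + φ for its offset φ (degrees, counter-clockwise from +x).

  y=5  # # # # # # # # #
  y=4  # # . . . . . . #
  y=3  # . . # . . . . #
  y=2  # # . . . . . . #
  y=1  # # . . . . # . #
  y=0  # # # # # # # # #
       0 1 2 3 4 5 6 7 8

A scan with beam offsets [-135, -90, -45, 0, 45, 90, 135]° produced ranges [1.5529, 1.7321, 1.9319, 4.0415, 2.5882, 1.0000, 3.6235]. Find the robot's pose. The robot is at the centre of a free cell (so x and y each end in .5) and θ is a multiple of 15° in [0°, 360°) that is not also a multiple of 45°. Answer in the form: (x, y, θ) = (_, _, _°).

Enumerate (i+0.5, j+0.5, θ) over the 23 free cells and 16 admissible headings. For each, cast all 7 beams and compare to the given ranges.
  (7.5, 3.5, 300°): beam 1 = 5.6940 ≠ 1.5529 ✗
  (4.5, 4.5, 120°): beam 1 = 3.6235 ≠ 1.5529 ✗
  (2.5, 3.5, 30°): beam 1 = 1.9319 ≠ 1.5529 ✗
  …
  (4.5, 2.5, 30°): r_1=1.5529, r_2=1.7321, r_3=1.9319, r_4=4.0415, r_5=2.5882, r_6=1.0000, r_7=3.6235 — all match ✓
Only this pose fits every beam.

(x, y, θ) = (4.5, 2.5, 30°)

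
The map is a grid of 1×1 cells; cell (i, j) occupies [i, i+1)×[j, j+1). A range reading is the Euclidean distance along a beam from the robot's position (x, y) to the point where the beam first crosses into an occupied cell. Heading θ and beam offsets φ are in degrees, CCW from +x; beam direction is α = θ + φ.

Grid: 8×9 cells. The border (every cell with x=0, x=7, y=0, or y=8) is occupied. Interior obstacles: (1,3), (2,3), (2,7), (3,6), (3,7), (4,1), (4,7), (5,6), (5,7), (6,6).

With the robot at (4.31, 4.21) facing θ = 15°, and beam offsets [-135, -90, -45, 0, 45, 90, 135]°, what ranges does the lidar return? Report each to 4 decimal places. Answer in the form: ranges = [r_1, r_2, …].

ranges = [3.7066, 2.2880, 3.1061, 2.7849, 2.0669, 1.8531, 3.8221]

beam 1: φ=-135°, α=240°
  cosα=-0.5000 sinα=-0.8660 | (4,4) | tMaxX 0.6200 tMaxY 0.2425 | tΔX 2.0000 tΔY 1.1547
    t=0.2425 [y] (4,3)
    t=0.6200 [x] (3,3)
    t=1.3972 [y] (3,2)
    t=2.5519 [y] (3,1)
    t=2.6200 [x] (2,1)
    t=3.7066 [y] (2,0) — stop
  → r_1 = 3.7066
beam 2: φ=-90°, α=285°
  cosα=0.2588 sinα=-0.9659 | (4,4) | tMaxX 2.6660 tMaxY 0.2174 | tΔX 3.8637 tΔY 1.0353
    t=0.2174 [y] (4,3)
    t=1.2527 [y] (4,2)
    t=2.2880 [y] (4,1) — stop
  → r_2 = 2.2880
beam 3: φ=-45°, α=330°
  cosα=0.8660 sinα=-0.5000 | (4,4) | tMaxX 0.7967 tMaxY 0.4200 | tΔX 1.1547 tΔY 2.0000
    t=0.4200 [y] (4,3)
    t=0.7967 [x] (5,3)
    t=1.9514 [x] (6,3)
    t=2.4200 [y] (6,2)
    t=3.1061 [x] (7,2) — stop
  → r_3 = 3.1061
beam 4: φ=0°, α=15°
  cosα=0.9659 sinα=0.2588 | (4,4) | tMaxX 0.7143 tMaxY 3.0523 | tΔX 1.0353 tΔY 3.8637
    t=0.7143 [x] (5,4)
    t=1.7496 [x] (6,4)
    t=2.7849 [x] (7,4) — stop
  → r_4 = 2.7849
beam 5: φ=45°, α=60°
  cosα=0.5000 sinα=0.8660 | (4,4) | tMaxX 1.3800 tMaxY 0.9122 | tΔX 2.0000 tΔY 1.1547
    t=0.9122 [y] (4,5)
    t=1.3800 [x] (5,5)
    t=2.0669 [y] (5,6) — stop
  → r_5 = 2.0669
beam 6: φ=90°, α=105°
  cosα=-0.2588 sinα=0.9659 | (4,4) | tMaxX 1.1977 tMaxY 0.8179 | tΔX 3.8637 tΔY 1.0353
    t=0.8179 [y] (4,5)
    t=1.1977 [x] (3,5)
    t=1.8531 [y] (3,6) — stop
  → r_6 = 1.8531
beam 7: φ=135°, α=150°
  cosα=-0.8660 sinα=0.5000 | (4,4) | tMaxX 0.3580 tMaxY 1.5800 | tΔX 1.1547 tΔY 2.0000
    t=0.3580 [x] (3,4)
    t=1.5127 [x] (2,4)
    t=1.5800 [y] (2,5)
    t=2.6674 [x] (1,5)
    t=3.5800 [y] (1,6)
    t=3.8221 [x] (0,6) — stop
  → r_7 = 3.8221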